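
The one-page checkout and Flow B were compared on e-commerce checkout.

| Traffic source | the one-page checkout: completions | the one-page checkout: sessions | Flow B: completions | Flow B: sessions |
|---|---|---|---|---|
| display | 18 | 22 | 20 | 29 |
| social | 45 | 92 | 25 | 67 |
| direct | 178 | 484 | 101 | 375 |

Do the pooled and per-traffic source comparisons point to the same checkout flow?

Yes

Display: the one-page checkout 18/22 = 81.8%, Flow B 20/29 = 69.0% → the one-page checkout
Social: the one-page checkout 45/92 = 48.9%, Flow B 25/67 = 37.3% → the one-page checkout
Direct: the one-page checkout 178/484 = 36.8%, Flow B 101/375 = 26.9% → the one-page checkout
Overall: the one-page checkout 241/598 = 40.3%, Flow B 146/471 = 31.0% → the one-page checkout
The one-page checkout wins overall and in every traffic group — no reversal.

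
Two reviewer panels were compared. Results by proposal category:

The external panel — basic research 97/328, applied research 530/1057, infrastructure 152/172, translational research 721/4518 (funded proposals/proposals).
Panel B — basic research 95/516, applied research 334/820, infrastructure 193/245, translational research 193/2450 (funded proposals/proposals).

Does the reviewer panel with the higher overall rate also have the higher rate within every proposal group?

Basic research: the external panel 97/328 = 29.6%, Panel B 95/516 = 18.4% → the external panel
Applied research: the external panel 530/1057 = 50.1%, Panel B 334/820 = 40.7% → the external panel
Infrastructure: the external panel 152/172 = 88.4%, Panel B 193/245 = 78.8% → the external panel
Translational research: the external panel 721/4518 = 16.0%, Panel B 193/2450 = 7.9% → the external panel
Overall: the external panel 1500/6075 = 24.7%, Panel B 815/4031 = 20.2% → the external panel
The external panel wins overall and in every proposal group — no reversal.

Yes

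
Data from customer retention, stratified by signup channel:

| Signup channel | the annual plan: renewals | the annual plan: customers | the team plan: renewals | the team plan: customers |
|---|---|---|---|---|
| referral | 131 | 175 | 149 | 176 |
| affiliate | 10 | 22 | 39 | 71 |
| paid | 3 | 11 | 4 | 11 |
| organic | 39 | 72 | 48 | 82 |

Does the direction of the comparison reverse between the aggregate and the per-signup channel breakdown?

No

Referral: the annual plan 131/175 = 74.9%, the team plan 149/176 = 84.7% → the team plan
Affiliate: the annual plan 10/22 = 45.5%, the team plan 39/71 = 54.9% → the team plan
Paid: the annual plan 3/11 = 27.3%, the team plan 4/11 = 36.4% → the team plan
Organic: the annual plan 39/72 = 54.2%, the team plan 48/82 = 58.5% → the team plan
Overall: the annual plan 183/280 = 65.4%, the team plan 240/340 = 70.6% → the team plan
The team plan wins overall and in every signup group — no reversal.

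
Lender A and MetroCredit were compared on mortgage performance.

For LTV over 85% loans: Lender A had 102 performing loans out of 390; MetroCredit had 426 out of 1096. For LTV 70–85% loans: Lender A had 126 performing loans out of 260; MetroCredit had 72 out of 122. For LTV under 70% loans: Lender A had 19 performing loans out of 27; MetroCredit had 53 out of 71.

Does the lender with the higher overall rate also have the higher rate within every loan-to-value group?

LTV over 85%: Lender A 102/390 = 26.2%, MetroCredit 426/1096 = 38.9% → MetroCredit
LTV 70–85%: Lender A 126/260 = 48.5%, MetroCredit 72/122 = 59.0% → MetroCredit
LTV under 70%: Lender A 19/27 = 70.4%, MetroCredit 53/71 = 74.6% → MetroCredit
Overall: Lender A 247/677 = 36.5%, MetroCredit 551/1289 = 42.7% → MetroCredit
MetroCredit wins overall and in every loan-to-value group — no reversal.

Yes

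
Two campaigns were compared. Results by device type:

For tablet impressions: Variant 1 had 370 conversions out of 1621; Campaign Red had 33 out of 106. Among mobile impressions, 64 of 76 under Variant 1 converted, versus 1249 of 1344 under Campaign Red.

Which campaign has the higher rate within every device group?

Campaign Red

Tablet: Variant 1 370/1621 = 22.8%, Campaign Red 33/106 = 31.1% → Campaign Red
Mobile: Variant 1 64/76 = 84.2%, Campaign Red 1249/1344 = 92.9% → Campaign Red
Campaign Red has the higher rate in both groups.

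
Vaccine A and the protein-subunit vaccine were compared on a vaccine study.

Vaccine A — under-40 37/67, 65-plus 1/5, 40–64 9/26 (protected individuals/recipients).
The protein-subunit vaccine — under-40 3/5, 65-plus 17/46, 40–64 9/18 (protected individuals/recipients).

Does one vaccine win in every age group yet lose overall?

Under-40: Vaccine A 37/67 = 55.2%, the protein-subunit vaccine 3/5 = 60.0% → the protein-subunit vaccine
65-plus: Vaccine A 1/5 = 20.0%, the protein-subunit vaccine 17/46 = 37.0% → the protein-subunit vaccine
40–64: Vaccine A 9/26 = 34.6%, the protein-subunit vaccine 9/18 = 50.0% → the protein-subunit vaccine
Overall: Vaccine A 47/98 = 48.0%, the protein-subunit vaccine 29/69 = 42.0% → Vaccine A
The protein-subunit vaccine wins each age group but Vaccine A wins overall — the comparison reverses. The protein-subunit vaccine's recipients skew toward 65-plus, which has a lower base rate.

Yes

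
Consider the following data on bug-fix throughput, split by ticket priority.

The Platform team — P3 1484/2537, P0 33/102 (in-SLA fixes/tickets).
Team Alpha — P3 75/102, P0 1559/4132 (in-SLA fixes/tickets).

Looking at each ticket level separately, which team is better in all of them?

Team Alpha

P3: the Platform team 1484/2537 = 58.5%, Team Alpha 75/102 = 73.5% → Team Alpha
P0: the Platform team 33/102 = 32.4%, Team Alpha 1559/4132 = 37.7% → Team Alpha
Team Alpha has the higher rate in both groups.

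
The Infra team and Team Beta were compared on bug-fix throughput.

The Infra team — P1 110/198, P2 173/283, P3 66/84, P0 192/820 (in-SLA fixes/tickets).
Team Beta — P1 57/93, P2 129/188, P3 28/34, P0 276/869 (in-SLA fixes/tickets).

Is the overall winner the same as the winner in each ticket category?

P1: the Infra team 110/198 = 55.6%, Team Beta 57/93 = 61.3% → Team Beta
P2: the Infra team 173/283 = 61.1%, Team Beta 129/188 = 68.6% → Team Beta
P3: the Infra team 66/84 = 78.6%, Team Beta 28/34 = 82.4% → Team Beta
P0: the Infra team 192/820 = 23.4%, Team Beta 276/869 = 31.8% → Team Beta
Overall: the Infra team 541/1385 = 39.1%, Team Beta 490/1184 = 41.4% → Team Beta
Team Beta wins overall and in every ticket group — no reversal.

Yes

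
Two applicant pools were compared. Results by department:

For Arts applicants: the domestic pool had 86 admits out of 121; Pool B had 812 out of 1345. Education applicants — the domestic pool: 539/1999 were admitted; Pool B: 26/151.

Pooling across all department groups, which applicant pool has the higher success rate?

Pool B

Arts: the domestic pool 86/121 = 71.1%, Pool B 812/1345 = 60.4% → the domestic pool
Education: the domestic pool 539/1999 = 27.0%, Pool B 26/151 = 17.2% → the domestic pool
Overall: the domestic pool 625/2120 = 29.5%, Pool B 838/1496 = 56.0% → Pool B
(The domestic pool wins every department group but Pool B wins overall — the domestic pool's applicants skew toward the low-rate Education group.)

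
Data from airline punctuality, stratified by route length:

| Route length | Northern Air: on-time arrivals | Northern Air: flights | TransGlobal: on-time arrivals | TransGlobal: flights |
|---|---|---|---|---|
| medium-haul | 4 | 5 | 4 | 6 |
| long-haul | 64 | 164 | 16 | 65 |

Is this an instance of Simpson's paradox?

No

Medium-haul: Northern Air 4/5 = 80.0%, TransGlobal 4/6 = 66.7% → Northern Air
Long-haul: Northern Air 64/164 = 39.0%, TransGlobal 16/65 = 24.6% → Northern Air
Overall: Northern Air 68/169 = 40.2%, TransGlobal 20/71 = 28.2% → Northern Air
Northern Air wins overall and in every route group — no reversal.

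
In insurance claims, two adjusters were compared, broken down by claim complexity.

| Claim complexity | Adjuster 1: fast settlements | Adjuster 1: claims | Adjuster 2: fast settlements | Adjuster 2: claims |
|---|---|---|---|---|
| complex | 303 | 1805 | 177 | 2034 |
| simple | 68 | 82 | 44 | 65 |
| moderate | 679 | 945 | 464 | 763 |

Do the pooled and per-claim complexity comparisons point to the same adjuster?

Yes

Complex: Adjuster 1 303/1805 = 16.8%, Adjuster 2 177/2034 = 8.7% → Adjuster 1
Simple: Adjuster 1 68/82 = 82.9%, Adjuster 2 44/65 = 67.7% → Adjuster 1
Moderate: Adjuster 1 679/945 = 71.9%, Adjuster 2 464/763 = 60.8% → Adjuster 1
Overall: Adjuster 1 1050/2832 = 37.1%, Adjuster 2 685/2862 = 23.9% → Adjuster 1
Adjuster 1 wins overall and in every claim group — no reversal.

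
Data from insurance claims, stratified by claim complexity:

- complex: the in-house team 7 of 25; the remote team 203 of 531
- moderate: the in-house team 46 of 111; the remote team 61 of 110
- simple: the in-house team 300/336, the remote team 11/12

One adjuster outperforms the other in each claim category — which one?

Complex: the in-house team 7/25 = 28.0%, the remote team 203/531 = 38.2% → the remote team
Moderate: the in-house team 46/111 = 41.4%, the remote team 61/110 = 55.5% → the remote team
Simple: the in-house team 300/336 = 89.3%, the remote team 11/12 = 91.7% → the remote team
The remote team has the higher rate in all 3 groups.

the remote team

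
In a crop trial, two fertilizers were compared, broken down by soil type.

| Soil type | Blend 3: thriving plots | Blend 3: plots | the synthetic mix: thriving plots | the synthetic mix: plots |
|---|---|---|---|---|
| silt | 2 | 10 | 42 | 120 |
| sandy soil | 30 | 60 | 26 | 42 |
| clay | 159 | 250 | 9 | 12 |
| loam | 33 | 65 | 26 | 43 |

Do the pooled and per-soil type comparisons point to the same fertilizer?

Silt: Blend 3 2/10 = 20.0%, the synthetic mix 42/120 = 35.0% → the synthetic mix
Sandy soil: Blend 3 30/60 = 50.0%, the synthetic mix 26/42 = 61.9% → the synthetic mix
Clay: Blend 3 159/250 = 63.6%, the synthetic mix 9/12 = 75.0% → the synthetic mix
Loam: Blend 3 33/65 = 50.8%, the synthetic mix 26/43 = 60.5% → the synthetic mix
Overall: Blend 3 224/385 = 58.2%, the synthetic mix 103/217 = 47.5% → Blend 3
The synthetic mix wins each soil group but Blend 3 wins overall — the comparison reverses. The synthetic mix's plots skew toward silt, which has a lower base rate.

No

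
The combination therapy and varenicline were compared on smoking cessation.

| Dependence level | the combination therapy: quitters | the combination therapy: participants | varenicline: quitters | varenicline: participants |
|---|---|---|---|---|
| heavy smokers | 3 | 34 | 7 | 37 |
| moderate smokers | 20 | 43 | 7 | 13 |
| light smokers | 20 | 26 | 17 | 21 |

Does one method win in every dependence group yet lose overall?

Heavy smokers: the combination therapy 3/34 = 8.8%, varenicline 7/37 = 18.9% → varenicline
Moderate smokers: the combination therapy 20/43 = 46.5%, varenicline 7/13 = 53.8% → varenicline
Light smokers: the combination therapy 20/26 = 76.9%, varenicline 17/21 = 81.0% → varenicline
Overall: the combination therapy 43/103 = 41.7%, varenicline 31/71 = 43.7% → varenicline
Varenicline wins overall and in every dependence group — no reversal.

No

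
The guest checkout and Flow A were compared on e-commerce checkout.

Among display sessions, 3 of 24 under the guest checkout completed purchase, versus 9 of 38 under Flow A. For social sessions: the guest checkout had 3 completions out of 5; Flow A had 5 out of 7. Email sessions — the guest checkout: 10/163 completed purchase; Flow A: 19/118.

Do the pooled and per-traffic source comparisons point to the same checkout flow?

Yes

Display: the guest checkout 3/24 = 12.5%, Flow A 9/38 = 23.7% → Flow A
Social: the guest checkout 3/5 = 60.0%, Flow A 5/7 = 71.4% → Flow A
Email: the guest checkout 10/163 = 6.1%, Flow A 19/118 = 16.1% → Flow A
Overall: the guest checkout 16/192 = 8.3%, Flow A 33/163 = 20.2% → Flow A
Flow A wins overall and in every traffic group — no reversal.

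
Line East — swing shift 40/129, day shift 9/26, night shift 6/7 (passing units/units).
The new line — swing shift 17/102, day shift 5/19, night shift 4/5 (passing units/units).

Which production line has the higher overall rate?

Line East

Swing shift: Line East 40/129 = 31.0%, the new line 17/102 = 16.7% → Line East
Day shift: Line East 9/26 = 34.6%, the new line 5/19 = 26.3% → Line East
Night shift: Line East 6/7 = 85.7%, the new line 4/5 = 80.0% → Line East
Overall: Line East 55/162 = 34.0%, the new line 26/126 = 20.6% → Line East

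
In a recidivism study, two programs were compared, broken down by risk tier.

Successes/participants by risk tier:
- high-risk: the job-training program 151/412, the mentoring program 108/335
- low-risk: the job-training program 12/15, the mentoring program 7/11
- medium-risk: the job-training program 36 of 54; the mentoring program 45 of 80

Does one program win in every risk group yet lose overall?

High-risk: the job-training program 151/412 = 36.7%, the mentoring program 108/335 = 32.2% → the job-training program
Low-risk: the job-training program 12/15 = 80.0%, the mentoring program 7/11 = 63.6% → the job-training program
Medium-risk: the job-training program 36/54 = 66.7%, the mentoring program 45/80 = 56.2% → the job-training program
Overall: the job-training program 199/481 = 41.4%, the mentoring program 160/426 = 37.6% → the job-training program
The job-training program wins overall and in every risk group — no reversal.

No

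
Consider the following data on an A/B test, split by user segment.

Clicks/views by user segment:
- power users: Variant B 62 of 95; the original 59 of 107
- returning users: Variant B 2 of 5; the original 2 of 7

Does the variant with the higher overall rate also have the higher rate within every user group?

Yes

Power users: Variant B 62/95 = 65.3%, the original 59/107 = 55.1% → Variant B
Returning users: Variant B 2/5 = 40.0%, the original 2/7 = 28.6% → Variant B
Overall: Variant B 64/100 = 64.0%, the original 61/114 = 53.5% → Variant B
Variant B wins overall and in every user group — no reversal.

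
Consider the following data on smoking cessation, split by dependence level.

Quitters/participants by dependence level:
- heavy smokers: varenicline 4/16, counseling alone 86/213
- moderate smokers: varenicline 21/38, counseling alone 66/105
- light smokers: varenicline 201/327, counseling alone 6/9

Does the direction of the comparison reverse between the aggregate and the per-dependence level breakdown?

Heavy smokers: varenicline 4/16 = 25.0%, counseling alone 86/213 = 40.4% → counseling alone
Moderate smokers: varenicline 21/38 = 55.3%, counseling alone 66/105 = 62.9% → counseling alone
Light smokers: varenicline 201/327 = 61.5%, counseling alone 6/9 = 66.7% → counseling alone
Overall: varenicline 226/381 = 59.3%, counseling alone 158/327 = 48.3% → varenicline
Counseling alone wins each dependence group but varenicline wins overall — the comparison reverses. Counseling alone's participants skew toward heavy smokers, which has a lower base rate.

Yes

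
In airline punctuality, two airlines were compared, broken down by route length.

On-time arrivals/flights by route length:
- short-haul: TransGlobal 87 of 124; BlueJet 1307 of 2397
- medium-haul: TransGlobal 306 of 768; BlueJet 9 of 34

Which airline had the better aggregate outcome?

BlueJet

Short-haul: TransGlobal 87/124 = 70.2%, BlueJet 1307/2397 = 54.5% → TransGlobal
Medium-haul: TransGlobal 306/768 = 39.8%, BlueJet 9/34 = 26.5% → TransGlobal
Overall: TransGlobal 393/892 = 44.1%, BlueJet 1316/2431 = 54.1% → BlueJet
(TransGlobal wins every route group but BlueJet wins overall — TransGlobal's flights skew toward the low-rate medium-haul group.)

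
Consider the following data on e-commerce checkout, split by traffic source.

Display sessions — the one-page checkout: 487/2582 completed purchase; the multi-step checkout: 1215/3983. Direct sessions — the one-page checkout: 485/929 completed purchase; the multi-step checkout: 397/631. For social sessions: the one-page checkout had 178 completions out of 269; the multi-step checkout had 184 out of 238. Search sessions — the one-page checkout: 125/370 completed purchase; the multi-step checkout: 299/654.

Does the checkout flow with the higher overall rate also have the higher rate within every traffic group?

Display: the one-page checkout 487/2582 = 18.9%, the multi-step checkout 1215/3983 = 30.5% → the multi-step checkout
Direct: the one-page checkout 485/929 = 52.2%, the multi-step checkout 397/631 = 62.9% → the multi-step checkout
Social: the one-page checkout 178/269 = 66.2%, the multi-step checkout 184/238 = 77.3% → the multi-step checkout
Search: the one-page checkout 125/370 = 33.8%, the multi-step checkout 299/654 = 45.7% → the multi-step checkout
Overall: the one-page checkout 1275/4150 = 30.7%, the multi-step checkout 2095/5506 = 38.0% → the multi-step checkout
The multi-step checkout wins overall and in every traffic group — no reversal.

Yes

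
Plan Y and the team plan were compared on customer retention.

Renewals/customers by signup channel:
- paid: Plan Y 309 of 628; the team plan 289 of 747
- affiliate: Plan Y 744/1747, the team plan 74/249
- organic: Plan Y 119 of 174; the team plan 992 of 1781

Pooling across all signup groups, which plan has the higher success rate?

Paid: Plan Y 309/628 = 49.2%, the team plan 289/747 = 38.7% → Plan Y
Affiliate: Plan Y 744/1747 = 42.6%, the team plan 74/249 = 29.7% → Plan Y
Organic: Plan Y 119/174 = 68.4%, the team plan 992/1781 = 55.7% → Plan Y
Overall: Plan Y 1172/2549 = 46.0%, the team plan 1355/2777 = 48.8% → the team plan
(Plan Y wins every signup group but the team plan wins overall — Plan Y's customers skew toward the low-rate affiliate group.)

the team plan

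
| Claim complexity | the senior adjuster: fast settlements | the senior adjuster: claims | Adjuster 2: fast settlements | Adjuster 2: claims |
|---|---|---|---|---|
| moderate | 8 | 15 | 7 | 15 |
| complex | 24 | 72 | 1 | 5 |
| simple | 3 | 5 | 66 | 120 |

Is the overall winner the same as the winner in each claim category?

Moderate: the senior adjuster 8/15 = 53.3%, Adjuster 2 7/15 = 46.7% → the senior adjuster
Complex: the senior adjuster 24/72 = 33.3%, Adjuster 2 1/5 = 20.0% → the senior adjuster
Simple: the senior adjuster 3/5 = 60.0%, Adjuster 2 66/120 = 55.0% → the senior adjuster
Overall: the senior adjuster 35/92 = 38.0%, Adjuster 2 74/140 = 52.9% → Adjuster 2
The senior adjuster wins each claim group but Adjuster 2 wins overall — the comparison reverses. The senior adjuster's claims skew toward complex, which has a lower base rate.

No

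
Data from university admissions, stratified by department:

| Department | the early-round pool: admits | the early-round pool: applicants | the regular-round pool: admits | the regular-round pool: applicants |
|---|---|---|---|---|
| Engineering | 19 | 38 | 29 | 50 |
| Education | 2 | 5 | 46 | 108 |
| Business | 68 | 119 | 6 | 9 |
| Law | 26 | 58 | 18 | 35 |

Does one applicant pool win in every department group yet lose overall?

Yes

Engineering: the early-round pool 19/38 = 50.0%, the regular-round pool 29/50 = 58.0% → the regular-round pool
Education: the early-round pool 2/5 = 40.0%, the regular-round pool 46/108 = 42.6% → the regular-round pool
Business: the early-round pool 68/119 = 57.1%, the regular-round pool 6/9 = 66.7% → the regular-round pool
Law: the early-round pool 26/58 = 44.8%, the regular-round pool 18/35 = 51.4% → the regular-round pool
Overall: the early-round pool 115/220 = 52.3%, the regular-round pool 99/202 = 49.0% → the early-round pool
The regular-round pool wins each department group but the early-round pool wins overall — the comparison reverses. The regular-round pool's applicants skew toward Education, which has a lower base rate.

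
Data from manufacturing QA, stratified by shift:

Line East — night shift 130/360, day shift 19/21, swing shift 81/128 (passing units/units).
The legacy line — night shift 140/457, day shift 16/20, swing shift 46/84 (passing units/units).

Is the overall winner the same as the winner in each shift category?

Night shift: Line East 130/360 = 36.1%, the legacy line 140/457 = 30.6% → Line East
Day shift: Line East 19/21 = 90.5%, the legacy line 16/20 = 80.0% → Line East
Swing shift: Line East 81/128 = 63.3%, the legacy line 46/84 = 54.8% → Line East
Overall: Line East 230/509 = 45.2%, the legacy line 202/561 = 36.0% → Line East
Line East wins overall and in every shift group — no reversal.

Yes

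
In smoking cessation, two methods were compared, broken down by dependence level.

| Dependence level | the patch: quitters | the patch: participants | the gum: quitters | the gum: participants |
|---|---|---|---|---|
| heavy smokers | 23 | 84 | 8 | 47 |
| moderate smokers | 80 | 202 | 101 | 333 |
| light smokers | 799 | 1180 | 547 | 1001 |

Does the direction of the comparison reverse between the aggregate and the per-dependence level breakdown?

No

Heavy smokers: the patch 23/84 = 27.4%, the gum 8/47 = 17.0% → the patch
Moderate smokers: the patch 80/202 = 39.6%, the gum 101/333 = 30.3% → the patch
Light smokers: the patch 799/1180 = 67.7%, the gum 547/1001 = 54.6% → the patch
Overall: the patch 902/1466 = 61.5%, the gum 656/1381 = 47.5% → the patch
The patch wins overall and in every dependence group — no reversal.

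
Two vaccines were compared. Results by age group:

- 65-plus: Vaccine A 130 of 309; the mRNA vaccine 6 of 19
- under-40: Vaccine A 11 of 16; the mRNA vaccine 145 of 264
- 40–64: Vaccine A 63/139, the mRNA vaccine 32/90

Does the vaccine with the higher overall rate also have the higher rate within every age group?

65-plus: Vaccine A 130/309 = 42.1%, the mRNA vaccine 6/19 = 31.6% → Vaccine A
Under-40: Vaccine A 11/16 = 68.8%, the mRNA vaccine 145/264 = 54.9% → Vaccine A
40–64: Vaccine A 63/139 = 45.3%, the mRNA vaccine 32/90 = 35.6% → Vaccine A
Overall: Vaccine A 204/464 = 44.0%, the mRNA vaccine 183/373 = 49.1% → the mRNA vaccine
Vaccine A wins each age group but the mRNA vaccine wins overall — the comparison reverses. Vaccine A's recipients skew toward 65-plus, which has a lower base rate.

No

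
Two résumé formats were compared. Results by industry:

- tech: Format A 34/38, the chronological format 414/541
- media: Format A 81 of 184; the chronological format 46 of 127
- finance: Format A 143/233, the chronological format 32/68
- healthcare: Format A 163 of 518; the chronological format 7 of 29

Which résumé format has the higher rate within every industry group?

Format A

Tech: Format A 34/38 = 89.5%, the chronological format 414/541 = 76.5% → Format A
Media: Format A 81/184 = 44.0%, the chronological format 46/127 = 36.2% → Format A
Finance: Format A 143/233 = 61.4%, the chronological format 32/68 = 47.1% → Format A
Healthcare: Format A 163/518 = 31.5%, the chronological format 7/29 = 24.1% → Format A
Format A has the higher rate in all 4 groups.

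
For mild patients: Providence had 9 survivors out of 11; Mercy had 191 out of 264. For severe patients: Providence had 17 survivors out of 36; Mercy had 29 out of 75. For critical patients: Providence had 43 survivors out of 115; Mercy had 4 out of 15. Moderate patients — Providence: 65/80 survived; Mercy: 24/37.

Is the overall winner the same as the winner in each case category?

No

Mild: Providence 9/11 = 81.8%, Mercy 191/264 = 72.3% → Providence
Severe: Providence 17/36 = 47.2%, Mercy 29/75 = 38.7% → Providence
Critical: Providence 43/115 = 37.4%, Mercy 4/15 = 26.7% → Providence
Moderate: Providence 65/80 = 81.2%, Mercy 24/37 = 64.9% → Providence
Overall: Providence 134/242 = 55.4%, Mercy 248/391 = 63.4% → Mercy
Providence wins each case group but Mercy wins overall — the comparison reverses. Providence's patients skew toward critical, which has a lower base rate.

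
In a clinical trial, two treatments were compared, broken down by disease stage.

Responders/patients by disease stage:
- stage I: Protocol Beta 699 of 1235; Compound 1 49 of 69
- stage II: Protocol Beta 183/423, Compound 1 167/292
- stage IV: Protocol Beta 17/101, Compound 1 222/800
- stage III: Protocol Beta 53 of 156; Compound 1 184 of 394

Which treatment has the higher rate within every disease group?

Stage I: Protocol Beta 699/1235 = 56.6%, Compound 1 49/69 = 71.0% → Compound 1
Stage II: Protocol Beta 183/423 = 43.3%, Compound 1 167/292 = 57.2% → Compound 1
Stage IV: Protocol Beta 17/101 = 16.8%, Compound 1 222/800 = 27.8% → Compound 1
Stage III: Protocol Beta 53/156 = 34.0%, Compound 1 184/394 = 46.7% → Compound 1
Compound 1 has the higher rate in all 4 groups.

Compound 1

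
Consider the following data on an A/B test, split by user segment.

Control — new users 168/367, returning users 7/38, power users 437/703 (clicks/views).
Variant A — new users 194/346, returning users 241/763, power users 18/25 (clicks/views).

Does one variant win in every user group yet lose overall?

Yes

New users: Control 168/367 = 45.8%, Variant A 194/346 = 56.1% → Variant A
Returning users: Control 7/38 = 18.4%, Variant A 241/763 = 31.6% → Variant A
Power users: Control 437/703 = 62.2%, Variant A 18/25 = 72.0% → Variant A
Overall: Control 612/1108 = 55.2%, Variant A 453/1134 = 39.9% → Control
Variant A wins each user group but Control wins overall — the comparison reverses. Variant A's views skew toward returning users, which has a lower base rate.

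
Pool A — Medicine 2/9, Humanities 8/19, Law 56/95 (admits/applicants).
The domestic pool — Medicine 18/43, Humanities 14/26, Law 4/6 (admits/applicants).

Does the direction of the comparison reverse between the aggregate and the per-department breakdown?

Medicine: Pool A 2/9 = 22.2%, the domestic pool 18/43 = 41.9% → the domestic pool
Humanities: Pool A 8/19 = 42.1%, the domestic pool 14/26 = 53.8% → the domestic pool
Law: Pool A 56/95 = 58.9%, the domestic pool 4/6 = 66.7% → the domestic pool
Overall: Pool A 66/123 = 53.7%, the domestic pool 36/75 = 48.0% → Pool A
The domestic pool wins each department group but Pool A wins overall — the comparison reverses. The domestic pool's applicants skew toward Medicine, which has a lower base rate.

Yes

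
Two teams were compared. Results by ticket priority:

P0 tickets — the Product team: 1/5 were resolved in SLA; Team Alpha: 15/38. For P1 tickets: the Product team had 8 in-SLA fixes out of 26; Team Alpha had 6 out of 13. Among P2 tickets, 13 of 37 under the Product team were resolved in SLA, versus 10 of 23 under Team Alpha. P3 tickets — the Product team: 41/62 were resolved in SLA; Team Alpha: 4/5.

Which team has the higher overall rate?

P0: the Product team 1/5 = 20.0%, Team Alpha 15/38 = 39.5% → Team Alpha
P1: the Product team 8/26 = 30.8%, Team Alpha 6/13 = 46.2% → Team Alpha
P2: the Product team 13/37 = 35.1%, Team Alpha 10/23 = 43.5% → Team Alpha
P3: the Product team 41/62 = 66.1%, Team Alpha 4/5 = 80.0% → Team Alpha
Overall: the Product team 63/130 = 48.5%, Team Alpha 35/79 = 44.3% → the Product team
(Team Alpha wins every ticket group but the Product team wins overall — Team Alpha's tickets skew toward the low-rate P0 group.)

the Product team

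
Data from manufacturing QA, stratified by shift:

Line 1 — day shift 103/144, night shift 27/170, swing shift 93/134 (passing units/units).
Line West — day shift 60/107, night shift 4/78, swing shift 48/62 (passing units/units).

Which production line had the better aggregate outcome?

Line 1

Day shift: Line 1 103/144 = 71.5%, Line West 60/107 = 56.1% → Line 1
Night shift: Line 1 27/170 = 15.9%, Line West 4/78 = 5.1% → Line 1
Swing shift: Line 1 93/134 = 69.4%, Line West 48/62 = 77.4% → Line West
Overall: Line 1 223/448 = 49.8%, Line West 112/247 = 45.3% → Line 1
(Neither sweeps every shift group, but Line 1 has the higher pooled rate.)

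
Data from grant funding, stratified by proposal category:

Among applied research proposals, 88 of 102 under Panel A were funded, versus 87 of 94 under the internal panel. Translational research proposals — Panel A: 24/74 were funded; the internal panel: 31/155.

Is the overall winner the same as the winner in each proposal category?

No

Applied research: Panel A 88/102 = 86.3%, the internal panel 87/94 = 92.6% → the internal panel
Translational research: Panel A 24/74 = 32.4%, the internal panel 31/155 = 20.0% → Panel A
Overall: Panel A 112/176 = 63.6%, the internal panel 118/249 = 47.4% → Panel A
Neither sweeps: Panel A wins 1 of 2 groups, the internal panel wins 1. Panel A wins overall but not every group — no Simpson reversal.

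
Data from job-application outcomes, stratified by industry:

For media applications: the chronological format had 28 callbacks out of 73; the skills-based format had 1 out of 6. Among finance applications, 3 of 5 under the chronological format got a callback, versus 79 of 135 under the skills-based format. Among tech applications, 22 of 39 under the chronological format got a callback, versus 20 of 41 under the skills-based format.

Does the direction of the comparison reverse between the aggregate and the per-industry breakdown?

Yes

Media: the chronological format 28/73 = 38.4%, the skills-based format 1/6 = 16.7% → the chronological format
Finance: the chronological format 3/5 = 60.0%, the skills-based format 79/135 = 58.5% → the chronological format
Tech: the chronological format 22/39 = 56.4%, the skills-based format 20/41 = 48.8% → the chronological format
Overall: the chronological format 53/117 = 45.3%, the skills-based format 100/182 = 54.9% → the skills-based format
The chronological format wins each industry group but the skills-based format wins overall — the comparison reverses. The chronological format's applications skew toward media, which has a lower base rate.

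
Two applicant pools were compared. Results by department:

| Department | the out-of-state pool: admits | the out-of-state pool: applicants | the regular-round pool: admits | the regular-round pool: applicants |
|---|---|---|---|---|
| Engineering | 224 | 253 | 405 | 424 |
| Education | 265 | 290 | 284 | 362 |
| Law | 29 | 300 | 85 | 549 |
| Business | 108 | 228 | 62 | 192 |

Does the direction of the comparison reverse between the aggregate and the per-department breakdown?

No

Engineering: the out-of-state pool 224/253 = 88.5%, the regular-round pool 405/424 = 95.5% → the regular-round pool
Education: the out-of-state pool 265/290 = 91.4%, the regular-round pool 284/362 = 78.5% → the out-of-state pool
Law: the out-of-state pool 29/300 = 9.7%, the regular-round pool 85/549 = 15.5% → the regular-round pool
Business: the out-of-state pool 108/228 = 47.4%, the regular-round pool 62/192 = 32.3% → the out-of-state pool
Overall: the out-of-state pool 626/1071 = 58.5%, the regular-round pool 836/1527 = 54.7% → the out-of-state pool
Neither sweeps: the out-of-state pool wins 2 of 4 groups, the regular-round pool wins 2. The out-of-state pool wins overall but not every group — no Simpson reversal.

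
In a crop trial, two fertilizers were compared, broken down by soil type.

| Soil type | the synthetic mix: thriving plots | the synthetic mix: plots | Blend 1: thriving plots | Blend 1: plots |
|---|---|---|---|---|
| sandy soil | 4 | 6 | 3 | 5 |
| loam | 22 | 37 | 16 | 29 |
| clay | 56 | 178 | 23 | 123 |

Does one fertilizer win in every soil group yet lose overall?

No

Sandy soil: the synthetic mix 4/6 = 66.7%, Blend 1 3/5 = 60.0% → the synthetic mix
Loam: the synthetic mix 22/37 = 59.5%, Blend 1 16/29 = 55.2% → the synthetic mix
Clay: the synthetic mix 56/178 = 31.5%, Blend 1 23/123 = 18.7% → the synthetic mix
Overall: the synthetic mix 82/221 = 37.1%, Blend 1 42/157 = 26.8% → the synthetic mix
The synthetic mix wins overall and in every soil group — no reversal.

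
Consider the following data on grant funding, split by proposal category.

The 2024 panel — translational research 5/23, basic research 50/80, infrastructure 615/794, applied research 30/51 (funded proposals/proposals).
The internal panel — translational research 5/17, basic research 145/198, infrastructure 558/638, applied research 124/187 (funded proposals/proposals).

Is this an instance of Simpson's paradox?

No

Translational research: the 2024 panel 5/23 = 21.7%, the internal panel 5/17 = 29.4% → the internal panel
Basic research: the 2024 panel 50/80 = 62.5%, the internal panel 145/198 = 73.2% → the internal panel
Infrastructure: the 2024 panel 615/794 = 77.5%, the internal panel 558/638 = 87.5% → the internal panel
Applied research: the 2024 panel 30/51 = 58.8%, the internal panel 124/187 = 66.3% → the internal panel
Overall: the 2024 panel 700/948 = 73.8%, the internal panel 832/1040 = 80.0% → the internal panel
The internal panel wins overall and in every proposal group — no reversal.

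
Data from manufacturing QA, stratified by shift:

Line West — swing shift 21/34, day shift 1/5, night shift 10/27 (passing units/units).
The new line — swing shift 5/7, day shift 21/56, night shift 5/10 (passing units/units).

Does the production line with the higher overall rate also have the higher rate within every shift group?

No

Swing shift: Line West 21/34 = 61.8%, the new line 5/7 = 71.4% → the new line
Day shift: Line West 1/5 = 20.0%, the new line 21/56 = 37.5% → the new line
Night shift: Line West 10/27 = 37.0%, the new line 5/10 = 50.0% → the new line
Overall: Line West 32/66 = 48.5%, the new line 31/73 = 42.5% → Line West
The new line wins each shift group but Line West wins overall — the comparison reverses. The new line's units skew toward day shift, which has a lower base rate.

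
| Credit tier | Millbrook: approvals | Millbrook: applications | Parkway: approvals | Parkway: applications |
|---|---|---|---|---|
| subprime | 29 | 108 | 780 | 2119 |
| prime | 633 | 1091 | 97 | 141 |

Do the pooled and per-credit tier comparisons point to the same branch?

Subprime: Millbrook 29/108 = 26.9%, Parkway 780/2119 = 36.8% → Parkway
Prime: Millbrook 633/1091 = 58.0%, Parkway 97/141 = 68.8% → Parkway
Overall: Millbrook 662/1199 = 55.2%, Parkway 877/2260 = 38.8% → Millbrook
Parkway wins each credit group but Millbrook wins overall — the comparison reverses. Parkway's applications skew toward subprime, which has a lower base rate.

No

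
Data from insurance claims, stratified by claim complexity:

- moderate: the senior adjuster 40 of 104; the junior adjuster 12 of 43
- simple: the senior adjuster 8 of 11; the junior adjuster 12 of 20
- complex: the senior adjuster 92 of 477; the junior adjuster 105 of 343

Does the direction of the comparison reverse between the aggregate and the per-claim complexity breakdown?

Moderate: the senior adjuster 40/104 = 38.5%, the junior adjuster 12/43 = 27.9% → the senior adjuster
Simple: the senior adjuster 8/11 = 72.7%, the junior adjuster 12/20 = 60.0% → the senior adjuster
Complex: the senior adjuster 92/477 = 19.3%, the junior adjuster 105/343 = 30.6% → the junior adjuster
Overall: the senior adjuster 140/592 = 23.6%, the junior adjuster 129/406 = 31.8% → the junior adjuster
Neither sweeps: the senior adjuster wins 2 of 3 groups, the junior adjuster wins 1. The junior adjuster wins overall but not every group — no Simpson reversal.

No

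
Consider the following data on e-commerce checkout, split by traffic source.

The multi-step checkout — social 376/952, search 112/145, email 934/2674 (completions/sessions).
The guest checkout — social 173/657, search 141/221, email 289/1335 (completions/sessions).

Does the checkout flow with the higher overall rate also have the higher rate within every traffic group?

Social: the multi-step checkout 376/952 = 39.5%, the guest checkout 173/657 = 26.3% → the multi-step checkout
Search: the multi-step checkout 112/145 = 77.2%, the guest checkout 141/221 = 63.8% → the multi-step checkout
Email: the multi-step checkout 934/2674 = 34.9%, the guest checkout 289/1335 = 21.6% → the multi-step checkout
Overall: the multi-step checkout 1422/3771 = 37.7%, the guest checkout 603/2213 = 27.2% → the multi-step checkout
The multi-step checkout wins overall and in every traffic group — no reversal.

Yes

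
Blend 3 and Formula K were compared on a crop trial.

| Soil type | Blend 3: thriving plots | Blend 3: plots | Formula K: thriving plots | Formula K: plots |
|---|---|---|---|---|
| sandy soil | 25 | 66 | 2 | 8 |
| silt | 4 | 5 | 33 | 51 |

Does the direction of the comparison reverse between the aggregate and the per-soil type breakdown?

Sandy soil: Blend 3 25/66 = 37.9%, Formula K 2/8 = 25.0% → Blend 3
Silt: Blend 3 4/5 = 80.0%, Formula K 33/51 = 64.7% → Blend 3
Overall: Blend 3 29/71 = 40.8%, Formula K 35/59 = 59.3% → Formula K
Blend 3 wins each soil group but Formula K wins overall — the comparison reverses. Blend 3's plots skew toward sandy soil, which has a lower base rate.

Yes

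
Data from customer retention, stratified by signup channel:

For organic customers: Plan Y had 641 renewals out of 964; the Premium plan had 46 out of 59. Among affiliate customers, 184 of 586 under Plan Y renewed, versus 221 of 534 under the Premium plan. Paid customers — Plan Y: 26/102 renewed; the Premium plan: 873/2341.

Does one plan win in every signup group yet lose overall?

Yes

Organic: Plan Y 641/964 = 66.5%, the Premium plan 46/59 = 78.0% → the Premium plan
Affiliate: Plan Y 184/586 = 31.4%, the Premium plan 221/534 = 41.4% → the Premium plan
Paid: Plan Y 26/102 = 25.5%, the Premium plan 873/2341 = 37.3% → the Premium plan
Overall: Plan Y 851/1652 = 51.5%, the Premium plan 1140/2934 = 38.9% → Plan Y
The Premium plan wins each signup group but Plan Y wins overall — the comparison reverses. The Premium plan's customers skew toward paid, which has a lower base rate.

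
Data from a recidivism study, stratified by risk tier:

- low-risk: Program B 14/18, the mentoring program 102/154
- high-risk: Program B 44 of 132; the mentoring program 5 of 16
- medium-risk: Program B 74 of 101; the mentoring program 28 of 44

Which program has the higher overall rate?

the mentoring program

Low-risk: Program B 14/18 = 77.8%, the mentoring program 102/154 = 66.2% → Program B
High-risk: Program B 44/132 = 33.3%, the mentoring program 5/16 = 31.2% → Program B
Medium-risk: Program B 74/101 = 73.3%, the mentoring program 28/44 = 63.6% → Program B
Overall: Program B 132/251 = 52.6%, the mentoring program 135/214 = 63.1% → the mentoring program
(Program B wins every risk group but the mentoring program wins overall — Program B's participants skew toward the low-rate high-risk group.)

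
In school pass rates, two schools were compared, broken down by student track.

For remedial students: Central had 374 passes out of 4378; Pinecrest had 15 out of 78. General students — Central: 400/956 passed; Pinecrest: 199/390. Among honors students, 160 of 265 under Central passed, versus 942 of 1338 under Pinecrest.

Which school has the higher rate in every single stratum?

Pinecrest

Remedial: Central 374/4378 = 8.5%, Pinecrest 15/78 = 19.2% → Pinecrest
General: Central 400/956 = 41.8%, Pinecrest 199/390 = 51.0% → Pinecrest
Honors: Central 160/265 = 60.4%, Pinecrest 942/1338 = 70.4% → Pinecrest
Pinecrest has the higher rate in all 3 groups.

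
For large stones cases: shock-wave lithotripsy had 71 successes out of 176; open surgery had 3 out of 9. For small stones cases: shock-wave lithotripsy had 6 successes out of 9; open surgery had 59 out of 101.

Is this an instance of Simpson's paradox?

Large stones: shock-wave lithotripsy 71/176 = 40.3%, open surgery 3/9 = 33.3% → shock-wave lithotripsy
Small stones: shock-wave lithotripsy 6/9 = 66.7%, open surgery 59/101 = 58.4% → shock-wave lithotripsy
Overall: shock-wave lithotripsy 77/185 = 41.6%, open surgery 62/110 = 56.4% → open surgery
Shock-wave lithotripsy wins each stone group but open surgery wins overall — the comparison reverses. Shock-wave lithotripsy's cases skew toward large stones, which has a lower base rate.

Yes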